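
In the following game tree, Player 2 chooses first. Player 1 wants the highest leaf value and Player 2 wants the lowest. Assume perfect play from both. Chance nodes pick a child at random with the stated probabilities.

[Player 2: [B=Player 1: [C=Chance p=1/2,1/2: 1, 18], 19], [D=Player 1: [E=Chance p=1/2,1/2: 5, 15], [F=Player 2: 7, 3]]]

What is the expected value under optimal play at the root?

C (Chance): 1/2·1 + 1/2·18 = 9.5
B (Player 1): max(9.5, 19) = 19
E (Chance): 1/2·5 + 1/2·15 = 10
F (Player 2): min(7, 3) = 3
D (Player 1): max(10, 3) = 10
Root (Player 2): min(19, 10) = 10

10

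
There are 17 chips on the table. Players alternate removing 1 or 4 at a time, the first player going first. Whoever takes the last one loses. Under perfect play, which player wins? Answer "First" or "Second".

Mark each pile size as W (mover wins) or L (mover loses):
i:   0  1  2  3  4  5  6  7  8  9 10 11 12 13 14 15 16 17
     W  L  W  L  W  W  L  W  L  W  W  L  W  L  W  W  L  W
Position 17 is W, so the first player wins.

First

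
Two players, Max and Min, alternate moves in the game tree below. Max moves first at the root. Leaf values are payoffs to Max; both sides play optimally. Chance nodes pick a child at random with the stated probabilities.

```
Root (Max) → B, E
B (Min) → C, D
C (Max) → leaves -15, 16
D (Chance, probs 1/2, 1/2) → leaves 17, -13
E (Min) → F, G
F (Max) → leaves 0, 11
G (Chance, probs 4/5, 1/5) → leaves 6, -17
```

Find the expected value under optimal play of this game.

2

C (Max): max(-15, 16) = 16
D (Chance): 1/2·17 + 1/2·-13 = 2
B (Min): min(16, 2) = 2
F (Max): max(0, 11) = 11
G (Chance): 4/5·6 + 1/5·-17 = 1.4
E (Min): min(11, 1.4) = 1.4
Root (Max): max(2, 1.4) = 2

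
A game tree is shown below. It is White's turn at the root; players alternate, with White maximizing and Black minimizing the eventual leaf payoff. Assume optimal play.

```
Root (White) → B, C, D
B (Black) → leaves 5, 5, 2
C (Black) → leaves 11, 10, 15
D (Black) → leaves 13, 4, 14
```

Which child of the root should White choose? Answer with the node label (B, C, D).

B (Black): min(5, 5, 2) = 2
C (Black): min(11, 10, 15) = 10
D (Black): min(13, 4, 14) = 4
Root (White): max(2, 10, 4) = 10
White picks the child with the highest value: C (value 10).

C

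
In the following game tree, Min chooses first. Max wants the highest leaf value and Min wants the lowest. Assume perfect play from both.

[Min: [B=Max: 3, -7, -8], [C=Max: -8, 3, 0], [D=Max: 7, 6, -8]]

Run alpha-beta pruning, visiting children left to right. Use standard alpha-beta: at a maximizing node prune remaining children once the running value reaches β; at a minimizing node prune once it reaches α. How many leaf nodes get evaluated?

6

B [α=-∞,β=+∞]: v=3
C [α=-∞,β=3]: v=3 after child 2 ≥ β → β-cutoff, skip 1
D [α=-∞,β=3]: v=7 after child 1 ≥ β → β-cutoff, skip 2
Root [α=-∞,β=+∞]: v=3
Leaves evaluated: 6 of 9.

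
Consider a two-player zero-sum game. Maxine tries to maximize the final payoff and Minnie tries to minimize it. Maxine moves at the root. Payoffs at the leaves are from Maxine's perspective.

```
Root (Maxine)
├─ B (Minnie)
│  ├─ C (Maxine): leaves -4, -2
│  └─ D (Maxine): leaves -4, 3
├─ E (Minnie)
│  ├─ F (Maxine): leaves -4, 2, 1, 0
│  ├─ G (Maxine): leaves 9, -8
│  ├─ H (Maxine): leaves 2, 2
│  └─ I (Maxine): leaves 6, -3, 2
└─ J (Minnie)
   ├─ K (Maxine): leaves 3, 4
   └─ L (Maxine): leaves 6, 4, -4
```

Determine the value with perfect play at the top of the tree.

4

C (Maxine): max(-4, -2) = -2
D (Maxine): max(-4, 3) = 3
B (Minnie): min(-2, 3) = -2
F (Maxine): max(-4, 2, 1, 0) = 2
G (Maxine): max(9, -8) = 9
H (Maxine): max(2, 2) = 2
I (Maxine): max(6, -3, 2) = 6
E (Minnie): min(2, 9, 2, 6) = 2
K (Maxine): max(3, 4) = 4
L (Maxine): max(6, 4, -4) = 6
J (Minnie): min(4, 6) = 4
Root (Maxine): max(-2, 2, 4) = 4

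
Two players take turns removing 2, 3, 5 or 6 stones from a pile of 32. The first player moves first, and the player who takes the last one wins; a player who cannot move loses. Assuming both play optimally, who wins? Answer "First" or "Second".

Second

Compute winning (W) and losing (L) positions by backward induction:
i:   0  1  2  3  4  5  6  7  8  9 10 11 12 13 14 15 16 17 18 19 20 21 22 23 24 25 26 27 28 29 30 31 32
     L  L  W  W  W  W  W  W  L  L  W  W  W  W  W  W  L  L  W  W  W  W  W  W  L  L  W  W  W  W  W  W  L
Position 32 is L, so the second player wins.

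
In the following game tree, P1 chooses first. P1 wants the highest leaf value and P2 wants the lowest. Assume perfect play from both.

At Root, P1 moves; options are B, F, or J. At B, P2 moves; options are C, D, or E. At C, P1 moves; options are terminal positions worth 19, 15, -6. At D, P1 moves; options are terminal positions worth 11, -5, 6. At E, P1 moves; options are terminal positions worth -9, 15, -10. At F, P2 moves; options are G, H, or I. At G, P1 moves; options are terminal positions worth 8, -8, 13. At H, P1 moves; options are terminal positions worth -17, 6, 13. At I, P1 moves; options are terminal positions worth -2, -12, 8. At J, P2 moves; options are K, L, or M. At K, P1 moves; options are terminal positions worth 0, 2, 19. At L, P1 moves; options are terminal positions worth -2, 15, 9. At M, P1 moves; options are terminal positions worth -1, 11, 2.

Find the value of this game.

C (P1): max(19, 15, -6) = 19
D (P1): max(11, -5, 6) = 11
E (P1): max(-9, 15, -10) = 15
B (P2): min(19, 11, 15) = 11
G (P1): max(8, -8, 13) = 13
H (P1): max(-17, 6, 13) = 13
I (P1): max(-2, -12, 8) = 8
F (P2): min(13, 13, 8) = 8
K (P1): max(0, 2, 19) = 19
L (P1): max(-2, 15, 9) = 15
M (P1): max(-1, 11, 2) = 11
J (P2): min(19, 15, 11) = 11
Root (P1): max(11, 8, 11) = 11

11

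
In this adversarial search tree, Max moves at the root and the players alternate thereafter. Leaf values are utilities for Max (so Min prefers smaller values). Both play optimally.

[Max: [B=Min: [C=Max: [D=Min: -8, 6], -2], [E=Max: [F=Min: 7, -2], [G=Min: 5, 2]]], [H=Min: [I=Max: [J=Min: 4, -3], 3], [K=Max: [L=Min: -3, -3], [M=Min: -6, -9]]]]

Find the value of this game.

D (Min): min(-8, 6) = -8
C (Max): max(-8, -2) = -2
F (Min): min(7, -2) = -2
G (Min): min(5, 2) = 2
E (Max): max(-2, 2) = 2
B (Min): min(-2, 2) = -2
J (Min): min(4, -3) = -3
I (Max): max(-3, 3) = 3
L (Min): min(-3, -3) = -3
M (Min): min(-6, -9) = -9
K (Max): max(-3, -9) = -3
H (Min): min(3, -3) = -3
Root (Max): max(-2, -3) = -2

-2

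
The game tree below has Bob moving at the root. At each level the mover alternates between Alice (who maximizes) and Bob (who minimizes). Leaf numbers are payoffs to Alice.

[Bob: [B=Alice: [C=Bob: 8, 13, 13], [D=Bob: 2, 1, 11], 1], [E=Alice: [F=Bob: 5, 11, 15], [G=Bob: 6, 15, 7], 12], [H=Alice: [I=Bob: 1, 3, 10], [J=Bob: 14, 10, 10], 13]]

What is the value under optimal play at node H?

13

I: min(1, 3, 10) = 1
J: min(14, 10, 10) = 10
H: max(1, 10, 13) = 13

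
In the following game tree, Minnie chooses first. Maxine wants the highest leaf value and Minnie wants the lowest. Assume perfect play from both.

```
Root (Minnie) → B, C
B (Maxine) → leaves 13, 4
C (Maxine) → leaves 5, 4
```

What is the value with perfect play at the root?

5

B (Maxine): max(13, 4) = 13
C (Maxine): max(5, 4) = 5
Root (Minnie): min(13, 5) = 5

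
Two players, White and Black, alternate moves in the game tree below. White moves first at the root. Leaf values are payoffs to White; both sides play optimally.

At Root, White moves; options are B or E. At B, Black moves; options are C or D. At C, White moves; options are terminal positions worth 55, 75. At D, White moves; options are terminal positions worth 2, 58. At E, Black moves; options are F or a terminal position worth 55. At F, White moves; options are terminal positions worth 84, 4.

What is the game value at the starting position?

58

C (White): max(55, 75) = 75
D (White): max(2, 58) = 58
B (Black): min(75, 58) = 58
F (White): max(84, 4) = 84
E (Black): min(84, 55) = 55
Root (White): max(58, 55) = 58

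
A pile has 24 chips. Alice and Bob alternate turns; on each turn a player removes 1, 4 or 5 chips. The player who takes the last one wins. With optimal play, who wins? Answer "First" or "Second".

i:   0  1  2  3  4  5  6  7  8  9 10 11 12 13 14 15 16 17 18 19 20 21 22 23 24
     L  W  L  W  W  W  W  W  L  W  L  W  W  W  W  W  L  W  L  W  W  W  W  W  L
Position 24 is L, so the second player wins.

Second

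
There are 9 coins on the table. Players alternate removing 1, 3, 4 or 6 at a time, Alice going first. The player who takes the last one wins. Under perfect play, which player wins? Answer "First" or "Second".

Second

Compute winning (W) and losing (L) positions by backward induction:
i:   0  1  2  3  4  5  6  7  8  9
     L  W  L  W  W  W  W  L  W  L
Position 9 is L, so the second player wins.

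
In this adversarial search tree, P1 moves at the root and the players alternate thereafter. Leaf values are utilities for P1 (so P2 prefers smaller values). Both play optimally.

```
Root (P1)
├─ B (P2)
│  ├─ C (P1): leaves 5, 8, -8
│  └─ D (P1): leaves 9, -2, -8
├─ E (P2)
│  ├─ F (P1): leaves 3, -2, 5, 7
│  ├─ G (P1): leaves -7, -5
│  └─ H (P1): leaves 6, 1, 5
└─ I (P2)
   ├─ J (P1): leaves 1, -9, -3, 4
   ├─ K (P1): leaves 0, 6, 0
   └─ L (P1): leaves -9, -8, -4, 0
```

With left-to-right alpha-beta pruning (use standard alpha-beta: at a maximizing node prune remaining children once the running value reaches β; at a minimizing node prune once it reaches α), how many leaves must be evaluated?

12

C [α=-∞,β=+∞]: v=8
D [α=-∞,β=8]: v=9 after child 1 ≥ β → β-cutoff, skip 2
B [α=-∞,β=+∞]: v=8
F [α=8,β=+∞]: v=7
E [α=8,β=+∞]: v=7 after child 1 ≤ α → α-cutoff, skip 2
J [α=8,β=+∞]: v=4
I [α=8,β=+∞]: v=4 after child 1 ≤ α → α-cutoff, skip 2
Root [α=-∞,β=+∞]: v=8
Leaves evaluated: 12 of 26.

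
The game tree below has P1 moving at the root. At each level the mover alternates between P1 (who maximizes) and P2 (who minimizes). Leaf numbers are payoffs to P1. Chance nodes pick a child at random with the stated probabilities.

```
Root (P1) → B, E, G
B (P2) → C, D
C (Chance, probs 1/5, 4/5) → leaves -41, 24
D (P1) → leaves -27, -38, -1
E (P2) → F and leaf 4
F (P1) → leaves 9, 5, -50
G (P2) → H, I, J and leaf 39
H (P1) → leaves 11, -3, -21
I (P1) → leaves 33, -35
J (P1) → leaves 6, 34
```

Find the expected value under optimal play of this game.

11

C (Chance): 1/5·-41 + 4/5·24 = 11
D (P1): max(-27, -38, -1) = -1
B (P2): min(11, -1) = -1
F (P1): max(9, 5, -50) = 9
E (P2): min(9, 4) = 4
H (P1): max(11, -3, -21) = 11
I (P1): max(33, -35) = 33
J (P1): max(6, 34) = 34
G (P2): min(11, 33, 34, 39) = 11
Root (P1): max(-1, 4, 11) = 11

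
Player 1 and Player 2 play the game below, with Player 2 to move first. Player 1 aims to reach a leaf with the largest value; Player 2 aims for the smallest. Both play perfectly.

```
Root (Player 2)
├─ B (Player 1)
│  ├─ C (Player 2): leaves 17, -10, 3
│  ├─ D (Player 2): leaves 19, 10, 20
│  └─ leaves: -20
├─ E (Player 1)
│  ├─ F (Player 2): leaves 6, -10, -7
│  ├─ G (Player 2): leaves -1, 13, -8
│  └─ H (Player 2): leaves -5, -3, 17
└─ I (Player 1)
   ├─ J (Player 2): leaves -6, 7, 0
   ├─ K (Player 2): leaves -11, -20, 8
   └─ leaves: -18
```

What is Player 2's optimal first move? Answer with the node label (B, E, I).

C (Player 2): min(17, -10, 3) = -10
D (Player 2): min(19, 10, 20) = 10
B (Player 1): max(-10, 10, -20) = 10
F (Player 2): min(6, -10, -7) = -10
G (Player 2): min(-1, 13, -8) = -8
H (Player 2): min(-5, -3, 17) = -5
E (Player 1): max(-10, -8, -5) = -5
J (Player 2): min(-6, 7, 0) = -6
K (Player 2): min(-11, -20, 8) = -20
I (Player 1): max(-6, -20, -18) = -6
Root (Player 2): min(10, -5, -6) = -6
Player 2 picks the child with the lowest value: I (value -6).

I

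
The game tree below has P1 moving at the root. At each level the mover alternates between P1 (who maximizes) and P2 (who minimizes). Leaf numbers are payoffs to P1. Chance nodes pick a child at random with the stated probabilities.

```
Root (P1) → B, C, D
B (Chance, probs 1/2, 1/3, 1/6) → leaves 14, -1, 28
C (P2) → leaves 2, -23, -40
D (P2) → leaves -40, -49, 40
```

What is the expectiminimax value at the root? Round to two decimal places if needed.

B (Chance): 1/2·14 + 1/3·-1 + 1/6·28 = 11.33
C (P2): min(2, -23, -40) = -40
D (P2): min(-40, -49, 40) = -49
Root (P1): max(11.33, -40, -49) = 11.33

11.33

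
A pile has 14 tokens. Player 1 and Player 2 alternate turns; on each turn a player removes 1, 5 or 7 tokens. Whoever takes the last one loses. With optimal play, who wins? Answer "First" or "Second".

i:   0  1  2  3  4  5  6  7  8  9 10 11 12 13 14
     W  L  W  L  W  L  W  L  W  L  W  L  W  L  W
Position 14 is W, so the first player wins.

First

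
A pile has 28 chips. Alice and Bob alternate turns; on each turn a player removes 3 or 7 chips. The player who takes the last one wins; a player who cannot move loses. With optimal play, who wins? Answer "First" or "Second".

Mark each pile size as W (mover wins) or L (mover loses):
i:   0  1  2  3  4  5  6  7  8  9 10 11 12 13 14 15 16 17 18 19 20 21 22 23 24 25 26 27 28
     L  L  L  W  W  W  L  W  W  W  L  L  L  W  W  W  L  W  W  W  L  L  L  W  W  W  L  W  W
Position 28 is W, so the first player wins.

First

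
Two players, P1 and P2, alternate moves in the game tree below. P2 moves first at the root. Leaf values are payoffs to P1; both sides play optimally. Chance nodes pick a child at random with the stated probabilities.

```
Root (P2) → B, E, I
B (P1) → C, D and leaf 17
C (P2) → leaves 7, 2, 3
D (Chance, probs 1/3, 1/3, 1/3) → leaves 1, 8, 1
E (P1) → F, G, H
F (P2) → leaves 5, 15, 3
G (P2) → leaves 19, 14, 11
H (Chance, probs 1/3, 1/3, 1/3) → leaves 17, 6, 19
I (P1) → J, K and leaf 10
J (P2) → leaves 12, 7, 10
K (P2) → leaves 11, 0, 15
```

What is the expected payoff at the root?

C (P2): min(7, 2, 3) = 2
D (Chance): 1/3·1 + 1/3·8 + 1/3·1 = 3.33
B (P1): max(2, 3.33, 17) = 17
F (P2): min(5, 15, 3) = 3
G (P2): min(19, 14, 11) = 11
H (Chance): 1/3·17 + 1/3·6 + 1/3·19 = 14
E (P1): max(3, 11, 14) = 14
J (P2): min(12, 7, 10) = 7
K (P2): min(11, 0, 15) = 0
I (P1): max(7, 0, 10) = 10
Root (P2): min(17, 14, 10) = 10

10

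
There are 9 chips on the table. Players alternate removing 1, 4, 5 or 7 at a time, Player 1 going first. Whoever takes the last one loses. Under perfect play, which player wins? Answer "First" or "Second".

Positions where the player to move wins (W) vs loses (L):
i:   0  1  2  3  4  5  6  7  8  9
     W  L  W  L  W  W  W  W  W  L
Position 9 is L, so the second player wins.

Second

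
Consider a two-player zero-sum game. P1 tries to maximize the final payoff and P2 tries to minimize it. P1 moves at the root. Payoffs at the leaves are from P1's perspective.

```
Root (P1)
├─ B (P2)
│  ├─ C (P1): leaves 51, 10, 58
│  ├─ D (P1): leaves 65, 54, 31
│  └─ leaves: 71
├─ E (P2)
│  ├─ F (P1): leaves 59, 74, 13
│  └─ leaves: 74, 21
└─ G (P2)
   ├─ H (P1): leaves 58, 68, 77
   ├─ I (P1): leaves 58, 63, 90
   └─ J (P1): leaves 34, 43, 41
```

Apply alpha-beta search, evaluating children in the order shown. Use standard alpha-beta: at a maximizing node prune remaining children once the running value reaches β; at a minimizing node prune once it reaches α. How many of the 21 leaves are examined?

19

C [α=-∞,β=+∞]: v=58
D [α=-∞,β=58]: v=65 after child 1 ≥ β → β-cutoff, skip 2
B [α=-∞,β=+∞]: v=58
F [α=58,β=+∞]: v=74
E [α=58,β=+∞]: v=21
H [α=58,β=+∞]: v=77
I [α=58,β=77]: v=90
J [α=58,β=77]: v=43
G [α=58,β=+∞]: v=43
Root [α=-∞,β=+∞]: v=58
Leaves evaluated: 19 of 21.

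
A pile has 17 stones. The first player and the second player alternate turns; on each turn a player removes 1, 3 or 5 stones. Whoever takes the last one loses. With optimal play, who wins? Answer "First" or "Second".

Mark each pile size as W (mover wins) or L (mover loses):
i:   0  1  2  3  4  5  6  7  8  9 10 11 12 13 14 15 16 17
     W  L  W  L  W  L  W  L  W  L  W  L  W  L  W  L  W  L
Position 17 is L, so the second player wins.

Second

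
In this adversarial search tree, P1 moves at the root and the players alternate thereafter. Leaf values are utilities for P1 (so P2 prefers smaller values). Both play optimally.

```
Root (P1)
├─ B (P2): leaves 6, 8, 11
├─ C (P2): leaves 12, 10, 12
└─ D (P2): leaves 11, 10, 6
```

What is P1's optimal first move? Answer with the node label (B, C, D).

C

B (P2): min(6, 8, 11) = 6
C (P2): min(12, 10, 12) = 10
D (P2): min(11, 10, 6) = 6
Root (P1): max(6, 10, 6) = 10
P1 picks the child with the highest value: C (value 10).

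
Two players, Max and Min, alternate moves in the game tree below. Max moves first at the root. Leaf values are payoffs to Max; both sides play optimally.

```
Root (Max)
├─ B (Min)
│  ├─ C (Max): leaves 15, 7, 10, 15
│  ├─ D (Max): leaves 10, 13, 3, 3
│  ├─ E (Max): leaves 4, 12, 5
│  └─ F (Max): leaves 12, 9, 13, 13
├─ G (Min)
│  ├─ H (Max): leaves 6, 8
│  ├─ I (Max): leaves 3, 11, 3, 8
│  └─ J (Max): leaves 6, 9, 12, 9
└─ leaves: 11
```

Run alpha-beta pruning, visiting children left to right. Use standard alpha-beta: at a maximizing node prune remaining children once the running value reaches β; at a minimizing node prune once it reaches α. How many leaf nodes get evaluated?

15

C [α=-∞,β=+∞]: v=15
D [α=-∞,β=15]: v=13
E [α=-∞,β=13]: v=12
F [α=-∞,β=12]: v=12 after child 1 ≥ β → β-cutoff, skip 3
B [α=-∞,β=+∞]: v=12
H [α=12,β=+∞]: v=8
G [α=12,β=+∞]: v=8 after child 1 ≤ α → α-cutoff, skip 2
Root [α=-∞,β=+∞]: v=12
Leaves evaluated: 15 of 26.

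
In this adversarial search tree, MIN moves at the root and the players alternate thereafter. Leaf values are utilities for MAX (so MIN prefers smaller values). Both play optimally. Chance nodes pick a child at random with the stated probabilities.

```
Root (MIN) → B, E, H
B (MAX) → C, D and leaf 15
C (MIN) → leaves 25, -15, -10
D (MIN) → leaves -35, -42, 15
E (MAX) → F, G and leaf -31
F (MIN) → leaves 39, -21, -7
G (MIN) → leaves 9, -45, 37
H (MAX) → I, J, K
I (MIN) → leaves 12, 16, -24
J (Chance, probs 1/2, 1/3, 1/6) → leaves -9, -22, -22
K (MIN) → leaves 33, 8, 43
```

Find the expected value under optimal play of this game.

-21

C (MIN): min(25, -15, -10) = -15
D (MIN): min(-35, -42, 15) = -42
B (MAX): max(-15, -42, 15) = 15
F (MIN): min(39, -21, -7) = -21
G (MIN): min(9, -45, 37) = -45
E (MAX): max(-21, -45, -31) = -21
I (MIN): min(12, 16, -24) = -24
J (Chance): 1/2·-9 + 1/3·-22 + 1/6·-22 = -15.5
K (MIN): min(33, 8, 43) = 8
H (MAX): max(-24, -15.5, 8) = 8
Root (MIN): min(15, -21, 8) = -21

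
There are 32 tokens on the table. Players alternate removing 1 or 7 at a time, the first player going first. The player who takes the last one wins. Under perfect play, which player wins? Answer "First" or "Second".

Compute winning (W) and losing (L) positions by backward induction:
i:   0  1  2  3  4  5  6  7  8  9 10 11 12 13 14 15 16 17 18 19 20 21 22 23 24 25 26 27 28 29 30 31 32
     L  W  L  W  L  W  L  W  L  W  L  W  L  W  L  W  L  W  L  W  L  W  L  W  L  W  L  W  L  W  L  W  L
Position 32 is L, so the second player wins.

Second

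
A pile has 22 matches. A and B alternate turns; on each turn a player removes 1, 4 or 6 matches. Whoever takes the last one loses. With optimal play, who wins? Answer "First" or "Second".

Compute winning (W) and losing (L) positions by backward induction:
i:   0  1  2  3  4  5  6  7  8  9 10 11 12 13 14 15 16 17 18 19 20 21 22
     W  L  W  L  W  W  L  W  L  W  W  L  W  L  W  W  L  W  L  W  W  L  W
Position 22 is W, so the first player wins.

First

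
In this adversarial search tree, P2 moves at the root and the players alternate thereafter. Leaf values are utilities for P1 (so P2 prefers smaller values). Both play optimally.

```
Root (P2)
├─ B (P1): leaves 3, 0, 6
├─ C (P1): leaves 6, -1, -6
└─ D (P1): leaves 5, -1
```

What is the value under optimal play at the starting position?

B (P1): max(3, 0, 6) = 6
C (P1): max(6, -1, -6) = 6
D (P1): max(5, -1) = 5
Root (P2): min(6, 6, 5) = 5

5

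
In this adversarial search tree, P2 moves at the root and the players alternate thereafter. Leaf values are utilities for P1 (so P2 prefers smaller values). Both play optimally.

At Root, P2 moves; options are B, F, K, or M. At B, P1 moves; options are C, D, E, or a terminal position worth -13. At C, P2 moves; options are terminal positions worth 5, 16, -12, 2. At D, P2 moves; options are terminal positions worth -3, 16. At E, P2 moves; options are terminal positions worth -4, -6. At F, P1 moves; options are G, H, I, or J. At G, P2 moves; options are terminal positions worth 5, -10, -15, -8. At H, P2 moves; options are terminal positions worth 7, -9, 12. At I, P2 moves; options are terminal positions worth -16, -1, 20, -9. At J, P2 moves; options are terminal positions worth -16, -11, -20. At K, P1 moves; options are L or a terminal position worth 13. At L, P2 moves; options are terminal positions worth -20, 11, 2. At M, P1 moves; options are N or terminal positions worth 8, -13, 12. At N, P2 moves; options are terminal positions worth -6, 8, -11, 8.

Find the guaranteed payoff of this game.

C (P2): min(5, 16, -12, 2) = -12
D (P2): min(-3, 16) = -3
E (P2): min(-4, -6) = -6
B (P1): max(-12, -3, -6, -13) = -3
G (P2): min(5, -10, -15, -8) = -15
H (P2): min(7, -9, 12) = -9
I (P2): min(-16, -1, 20, -9) = -16
J (P2): min(-16, -11, -20) = -20
F (P1): max(-15, -9, -16, -20) = -9
L (P2): min(-20, 11, 2) = -20
K (P1): max(-20, 13) = 13
N (P2): min(-6, 8, -11, 8) = -11
M (P1): max(-11, 8, -13, 12) = 12
Root (P2): min(-3, -9, 13, 12) = -9

-9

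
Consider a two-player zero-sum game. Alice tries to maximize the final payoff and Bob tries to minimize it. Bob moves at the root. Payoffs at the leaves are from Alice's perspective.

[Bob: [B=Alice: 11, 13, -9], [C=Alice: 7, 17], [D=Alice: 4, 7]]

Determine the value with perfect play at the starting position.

B (Alice): max(11, 13, -9) = 13
C (Alice): max(7, 17) = 17
D (Alice): max(4, 7) = 7
Root (Bob): min(13, 17, 7) = 7

7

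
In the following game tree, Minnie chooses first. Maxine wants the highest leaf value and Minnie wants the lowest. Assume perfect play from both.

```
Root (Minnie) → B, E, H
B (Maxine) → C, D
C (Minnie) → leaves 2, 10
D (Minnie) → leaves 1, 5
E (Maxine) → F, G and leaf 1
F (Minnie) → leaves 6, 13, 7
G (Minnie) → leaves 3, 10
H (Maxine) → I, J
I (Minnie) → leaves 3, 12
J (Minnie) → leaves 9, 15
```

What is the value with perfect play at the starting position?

C (Minnie): min(2, 10) = 2
D (Minnie): min(1, 5) = 1
B (Maxine): max(2, 1) = 2
F (Minnie): min(6, 13, 7) = 6
G (Minnie): min(3, 10) = 3
E (Maxine): max(6, 3, 1) = 6
I (Minnie): min(3, 12) = 3
J (Minnie): min(9, 15) = 9
H (Maxine): max(3, 9) = 9
Root (Minnie): min(2, 6, 9) = 2

2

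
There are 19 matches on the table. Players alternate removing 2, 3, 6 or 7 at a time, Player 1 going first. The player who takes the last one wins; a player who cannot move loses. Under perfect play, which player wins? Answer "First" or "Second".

Second

Positions where the player to move wins (W) vs loses (L):
i:   0  1  2  3  4  5  6  7  8  9 10 11 12 13 14 15 16 17 18 19
     L  L  W  W  W  L  W  W  W  L  L  W  W  W  L  W  W  W  L  L
Position 19 is L, so the second player wins.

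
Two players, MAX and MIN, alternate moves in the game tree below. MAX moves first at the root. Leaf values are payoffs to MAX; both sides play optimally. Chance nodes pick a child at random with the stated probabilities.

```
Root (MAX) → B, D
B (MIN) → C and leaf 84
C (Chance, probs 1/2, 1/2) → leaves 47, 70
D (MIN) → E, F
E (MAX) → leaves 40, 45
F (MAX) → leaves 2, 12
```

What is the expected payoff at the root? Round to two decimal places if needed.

58.5

C (Chance): 1/2·47 + 1/2·70 = 58.5
B (MIN): min(58.5, 84) = 58.5
E (MAX): max(40, 45) = 45
F (MAX): max(2, 12) = 12
D (MIN): min(45, 12) = 12
Root (MAX): max(58.5, 12) = 58.5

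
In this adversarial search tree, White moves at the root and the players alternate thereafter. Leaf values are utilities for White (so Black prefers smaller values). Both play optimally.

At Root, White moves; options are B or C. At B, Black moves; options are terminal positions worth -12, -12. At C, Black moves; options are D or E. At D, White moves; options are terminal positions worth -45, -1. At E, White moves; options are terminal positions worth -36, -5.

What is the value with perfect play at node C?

D: max(-45, -1) = -1
E: max(-36, -5) = -5
C: min(-1, -5) = -5

-5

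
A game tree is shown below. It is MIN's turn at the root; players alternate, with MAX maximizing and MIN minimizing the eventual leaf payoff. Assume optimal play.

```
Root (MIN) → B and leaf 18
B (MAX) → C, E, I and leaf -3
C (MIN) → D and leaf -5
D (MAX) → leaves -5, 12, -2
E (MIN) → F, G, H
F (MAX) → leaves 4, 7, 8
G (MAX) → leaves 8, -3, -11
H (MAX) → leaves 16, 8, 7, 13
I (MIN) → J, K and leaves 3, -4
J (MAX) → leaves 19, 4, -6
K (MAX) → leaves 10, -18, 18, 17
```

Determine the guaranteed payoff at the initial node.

D (MAX): max(-5, 12, -2) = 12
C (MIN): min(12, -5) = -5
F (MAX): max(4, 7, 8) = 8
G (MAX): max(8, -3, -11) = 8
H (MAX): max(16, 8, 7, 13) = 16
E (MIN): min(8, 8, 16) = 8
J (MAX): max(19, 4, -6) = 19
K (MAX): max(10, -18, 18, 17) = 18
I (MIN): min(19, 18, 3, -4) = -4
B (MAX): max(-5, 8, -4, -3) = 8
Root (MIN): min(8, 18) = 8

8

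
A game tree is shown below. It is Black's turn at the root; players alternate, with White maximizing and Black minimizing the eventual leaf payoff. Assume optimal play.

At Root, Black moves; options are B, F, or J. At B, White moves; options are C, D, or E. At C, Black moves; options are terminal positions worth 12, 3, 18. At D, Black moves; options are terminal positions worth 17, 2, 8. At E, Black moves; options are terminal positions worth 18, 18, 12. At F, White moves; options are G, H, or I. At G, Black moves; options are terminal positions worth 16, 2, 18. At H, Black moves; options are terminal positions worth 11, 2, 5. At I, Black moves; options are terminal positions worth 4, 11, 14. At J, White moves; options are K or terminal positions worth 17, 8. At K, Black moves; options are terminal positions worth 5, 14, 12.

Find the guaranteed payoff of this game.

C (Black): min(12, 3, 18) = 3
D (Black): min(17, 2, 8) = 2
E (Black): min(18, 18, 12) = 12
B (White): max(3, 2, 12) = 12
G (Black): min(16, 2, 18) = 2
H (Black): min(11, 2, 5) = 2
I (Black): min(4, 11, 14) = 4
F (White): max(2, 2, 4) = 4
K (Black): min(5, 14, 12) = 5
J (White): max(5, 17, 8) = 17
Root (Black): min(12, 4, 17) = 4

4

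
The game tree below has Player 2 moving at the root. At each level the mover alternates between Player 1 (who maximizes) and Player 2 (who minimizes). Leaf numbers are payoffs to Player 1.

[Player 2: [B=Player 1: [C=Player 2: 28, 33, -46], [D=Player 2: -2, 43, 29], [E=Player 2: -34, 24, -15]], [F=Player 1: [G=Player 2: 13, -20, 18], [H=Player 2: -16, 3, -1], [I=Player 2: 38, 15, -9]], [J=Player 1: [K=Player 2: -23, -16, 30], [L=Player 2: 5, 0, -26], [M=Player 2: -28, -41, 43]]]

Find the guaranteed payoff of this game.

C (Player 2): min(28, 33, -46) = -46
D (Player 2): min(-2, 43, 29) = -2
E (Player 2): min(-34, 24, -15) = -34
B (Player 1): max(-46, -2, -34) = -2
G (Player 2): min(13, -20, 18) = -20
H (Player 2): min(-16, 3, -1) = -16
I (Player 2): min(38, 15, -9) = -9
F (Player 1): max(-20, -16, -9) = -9
K (Player 2): min(-23, -16, 30) = -23
L (Player 2): min(5, 0, -26) = -26
M (Player 2): min(-28, -41, 43) = -41
J (Player 1): max(-23, -26, -41) = -23
Root (Player 2): min(-2, -9, -23) = -23

-23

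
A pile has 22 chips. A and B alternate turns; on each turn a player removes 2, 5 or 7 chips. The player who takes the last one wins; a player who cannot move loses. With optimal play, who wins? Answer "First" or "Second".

Second

i:   0  1  2  3  4  5  6  7  8  9 10 11 12 13 14 15 16 17 18 19 20 21 22
     L  L  W  W  L  W  W  W  W  W  L  W  W  L  L  W  W  W  W  W  W  W  L
Position 22 is L, so the second player wins.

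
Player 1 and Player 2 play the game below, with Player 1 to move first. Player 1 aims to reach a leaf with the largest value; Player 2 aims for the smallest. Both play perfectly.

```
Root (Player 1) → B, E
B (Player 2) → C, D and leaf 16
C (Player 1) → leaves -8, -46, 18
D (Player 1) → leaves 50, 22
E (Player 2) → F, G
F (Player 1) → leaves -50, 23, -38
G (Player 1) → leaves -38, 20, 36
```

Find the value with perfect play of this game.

23

C (Player 1): max(-8, -46, 18) = 18
D (Player 1): max(50, 22) = 50
B (Player 2): min(18, 50, 16) = 16
F (Player 1): max(-50, 23, -38) = 23
G (Player 1): max(-38, 20, 36) = 36
E (Player 2): min(23, 36) = 23
Root (Player 1): max(16, 23) = 23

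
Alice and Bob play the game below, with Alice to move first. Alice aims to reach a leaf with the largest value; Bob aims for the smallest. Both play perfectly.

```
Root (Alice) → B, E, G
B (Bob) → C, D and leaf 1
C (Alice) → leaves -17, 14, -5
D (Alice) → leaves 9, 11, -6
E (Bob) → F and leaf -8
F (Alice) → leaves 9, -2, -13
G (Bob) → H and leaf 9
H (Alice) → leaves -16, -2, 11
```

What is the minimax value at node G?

H: max(-16, -2, 11) = 11
G: min(11, 9) = 9

9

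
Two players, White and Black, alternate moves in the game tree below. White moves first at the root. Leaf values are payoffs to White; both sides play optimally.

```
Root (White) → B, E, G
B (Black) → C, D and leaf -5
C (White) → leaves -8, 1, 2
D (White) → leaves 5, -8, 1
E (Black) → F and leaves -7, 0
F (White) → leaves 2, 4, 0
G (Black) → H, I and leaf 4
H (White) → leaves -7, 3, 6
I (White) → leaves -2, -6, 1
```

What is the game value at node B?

C: max(-8, 1, 2) = 2
D: max(5, -8, 1) = 5
B: min(2, 5, -5) = -5

-5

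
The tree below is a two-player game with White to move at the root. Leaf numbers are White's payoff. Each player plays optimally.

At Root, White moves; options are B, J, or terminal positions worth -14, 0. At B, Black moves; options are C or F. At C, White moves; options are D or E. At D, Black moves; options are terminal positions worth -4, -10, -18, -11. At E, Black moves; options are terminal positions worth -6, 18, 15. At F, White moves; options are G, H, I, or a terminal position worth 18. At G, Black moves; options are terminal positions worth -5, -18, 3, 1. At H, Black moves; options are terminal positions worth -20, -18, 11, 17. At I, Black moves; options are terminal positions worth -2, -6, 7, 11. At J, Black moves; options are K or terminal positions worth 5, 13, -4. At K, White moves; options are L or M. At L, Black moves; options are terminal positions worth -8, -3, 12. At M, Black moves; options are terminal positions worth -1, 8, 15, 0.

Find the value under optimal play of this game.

D (Black): min(-4, -10, -18, -11) = -18
E (Black): min(-6, 18, 15) = -6
C (White): max(-18, -6) = -6
G (Black): min(-5, -18, 3, 1) = -18
H (Black): min(-20, -18, 11, 17) = -20
I (Black): min(-2, -6, 7, 11) = -6
F (White): max(-18, -20, -6, 18) = 18
B (Black): min(-6, 18) = -6
L (Black): min(-8, -3, 12) = -8
M (Black): min(-1, 8, 15, 0) = -1
K (White): max(-8, -1) = -1
J (Black): min(-1, 5, 13, -4) = -4
Root (White): max(-6, -4, -14, 0) = 0

0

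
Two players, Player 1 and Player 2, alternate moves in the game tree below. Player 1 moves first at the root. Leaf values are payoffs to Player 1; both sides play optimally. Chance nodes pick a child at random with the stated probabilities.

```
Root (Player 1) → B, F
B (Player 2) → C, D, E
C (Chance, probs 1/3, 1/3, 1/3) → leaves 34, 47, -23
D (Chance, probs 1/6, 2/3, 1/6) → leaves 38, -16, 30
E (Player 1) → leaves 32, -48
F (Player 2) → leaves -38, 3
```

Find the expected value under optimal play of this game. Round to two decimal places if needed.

C (Chance): 1/3·34 + 1/3·47 + 1/3·-23 = 19.33
D (Chance): 1/6·38 + 2/3·-16 + 1/6·30 = 0.67
E (Player 1): max(32, -48) = 32
B (Player 2): min(19.33, 0.67, 32) = 0.67
F (Player 2): min(-38, 3) = -38
Root (Player 1): max(0.67, -38) = 0.67

0.67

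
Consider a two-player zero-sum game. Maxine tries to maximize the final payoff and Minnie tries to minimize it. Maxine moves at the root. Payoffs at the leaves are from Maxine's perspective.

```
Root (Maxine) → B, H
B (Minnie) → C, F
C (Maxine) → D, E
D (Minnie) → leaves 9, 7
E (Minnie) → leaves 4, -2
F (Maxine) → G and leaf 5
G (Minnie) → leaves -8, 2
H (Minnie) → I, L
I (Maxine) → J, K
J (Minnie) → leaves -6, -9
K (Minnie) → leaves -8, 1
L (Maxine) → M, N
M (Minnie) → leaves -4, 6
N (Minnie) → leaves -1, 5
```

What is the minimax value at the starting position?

D (Minnie): min(9, 7) = 7
E (Minnie): min(4, -2) = -2
C (Maxine): max(7, -2) = 7
G (Minnie): min(-8, 2) = -8
F (Maxine): max(-8, 5) = 5
B (Minnie): min(7, 5) = 5
J (Minnie): min(-6, -9) = -9
K (Minnie): min(-8, 1) = -8
I (Maxine): max(-9, -8) = -8
M (Minnie): min(-4, 6) = -4
N (Minnie): min(-1, 5) = -1
L (Maxine): max(-4, -1) = -1
H (Minnie): min(-8, -1) = -8
Root (Maxine): max(5, -8) = 5

5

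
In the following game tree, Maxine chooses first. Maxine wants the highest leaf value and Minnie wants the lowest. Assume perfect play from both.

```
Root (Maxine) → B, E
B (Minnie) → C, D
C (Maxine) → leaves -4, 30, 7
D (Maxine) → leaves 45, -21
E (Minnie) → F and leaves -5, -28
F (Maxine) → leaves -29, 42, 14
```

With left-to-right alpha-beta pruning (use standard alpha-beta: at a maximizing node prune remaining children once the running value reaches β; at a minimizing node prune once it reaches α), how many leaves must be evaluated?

8

C [α=-∞,β=+∞]: v=30
D [α=-∞,β=30]: v=45 after child 1 ≥ β → β-cutoff, skip 1
B [α=-∞,β=+∞]: v=30
F [α=30,β=+∞]: v=42
E [α=30,β=+∞]: v=-5 after child 2 ≤ α → α-cutoff, skip 1
Root [α=-∞,β=+∞]: v=30
Leaves evaluated: 8 of 10.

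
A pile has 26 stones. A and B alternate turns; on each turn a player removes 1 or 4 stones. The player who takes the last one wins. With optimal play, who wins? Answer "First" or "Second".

i:   0  1  2  3  4  5  6  7  8  9 10 11 12 13 14 15 16 17 18 19 20 21 22 23 24 25 26
     L  W  L  W  W  L  W  L  W  W  L  W  L  W  W  L  W  L  W  W  L  W  L  W  W  L  W
Position 26 is W, so the first player wins.

First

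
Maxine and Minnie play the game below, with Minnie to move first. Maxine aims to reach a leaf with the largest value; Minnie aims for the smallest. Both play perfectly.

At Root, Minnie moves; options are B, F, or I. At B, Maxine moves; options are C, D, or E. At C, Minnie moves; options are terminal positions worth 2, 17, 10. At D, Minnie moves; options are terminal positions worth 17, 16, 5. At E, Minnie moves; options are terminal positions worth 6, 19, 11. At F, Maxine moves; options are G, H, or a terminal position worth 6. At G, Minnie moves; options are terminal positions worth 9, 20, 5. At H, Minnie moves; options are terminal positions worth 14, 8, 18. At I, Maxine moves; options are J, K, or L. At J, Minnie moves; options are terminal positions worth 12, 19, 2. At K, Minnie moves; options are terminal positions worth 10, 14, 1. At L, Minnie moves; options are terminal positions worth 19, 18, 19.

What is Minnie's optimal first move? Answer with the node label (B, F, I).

B

C (Minnie): min(2, 17, 10) = 2
D (Minnie): min(17, 16, 5) = 5
E (Minnie): min(6, 19, 11) = 6
B (Maxine): max(2, 5, 6) = 6
G (Minnie): min(9, 20, 5) = 5
H (Minnie): min(14, 8, 18) = 8
F (Maxine): max(5, 8, 6) = 8
J (Minnie): min(12, 19, 2) = 2
K (Minnie): min(10, 14, 1) = 1
L (Minnie): min(19, 18, 19) = 18
I (Maxine): max(2, 1, 18) = 18
Root (Minnie): min(6, 8, 18) = 6
Minnie picks the child with the lowest value: B (value 6).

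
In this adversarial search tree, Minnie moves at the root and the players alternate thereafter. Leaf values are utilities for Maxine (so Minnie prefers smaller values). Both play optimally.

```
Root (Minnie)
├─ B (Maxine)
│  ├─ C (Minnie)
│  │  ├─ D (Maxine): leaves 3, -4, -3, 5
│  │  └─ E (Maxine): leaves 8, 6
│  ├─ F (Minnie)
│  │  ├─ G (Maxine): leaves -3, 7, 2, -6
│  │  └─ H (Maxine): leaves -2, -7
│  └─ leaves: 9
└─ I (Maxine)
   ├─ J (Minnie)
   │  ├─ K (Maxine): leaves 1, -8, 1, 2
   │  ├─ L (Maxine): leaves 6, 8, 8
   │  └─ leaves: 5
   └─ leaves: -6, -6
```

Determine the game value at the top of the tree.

2

D (Maxine): max(3, -4, -3, 5) = 5
E (Maxine): max(8, 6) = 8
C (Minnie): min(5, 8) = 5
G (Maxine): max(-3, 7, 2, -6) = 7
H (Maxine): max(-2, -7) = -2
F (Minnie): min(7, -2) = -2
B (Maxine): max(5, -2, 9) = 9
K (Maxine): max(1, -8, 1, 2) = 2
L (Maxine): max(6, 8, 8) = 8
J (Minnie): min(2, 8, 5) = 2
I (Maxine): max(2, -6, -6) = 2
Root (Minnie): min(9, 2) = 2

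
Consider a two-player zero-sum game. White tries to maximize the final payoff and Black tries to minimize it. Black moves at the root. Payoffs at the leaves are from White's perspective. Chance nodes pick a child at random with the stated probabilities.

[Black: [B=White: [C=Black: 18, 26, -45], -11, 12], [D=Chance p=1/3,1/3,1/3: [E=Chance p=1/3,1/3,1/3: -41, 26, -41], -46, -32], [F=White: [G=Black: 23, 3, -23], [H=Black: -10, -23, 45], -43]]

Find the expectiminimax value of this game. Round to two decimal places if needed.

C (Black): min(18, 26, -45) = -45
B (White): max(-45, -11, 12) = 12
E (Chance): 1/3·-41 + 1/3·26 + 1/3·-41 = -18.67
D (Chance): 1/3·-18.67 + 1/3·-46 + 1/3·-32 = -32.22
G (Black): min(23, 3, -23) = -23
H (Black): min(-10, -23, 45) = -23
F (White): max(-23, -23, -43) = -23
Root (Black): min(12, -32.22, -23) = -32.22

-32.22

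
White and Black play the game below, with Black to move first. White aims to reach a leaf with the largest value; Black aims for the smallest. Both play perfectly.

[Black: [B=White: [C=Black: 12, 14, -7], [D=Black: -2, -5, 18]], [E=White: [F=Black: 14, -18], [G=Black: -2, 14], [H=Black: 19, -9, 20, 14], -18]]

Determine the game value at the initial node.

C (Black): min(12, 14, -7) = -7
D (Black): min(-2, -5, 18) = -5
B (White): max(-7, -5) = -5
F (Black): min(14, -18) = -18
G (Black): min(-2, 14) = -2
H (Black): min(19, -9, 20, 14) = -9
E (White): max(-18, -2, -9, -18) = -2
Root (Black): min(-5, -2) = -5

-5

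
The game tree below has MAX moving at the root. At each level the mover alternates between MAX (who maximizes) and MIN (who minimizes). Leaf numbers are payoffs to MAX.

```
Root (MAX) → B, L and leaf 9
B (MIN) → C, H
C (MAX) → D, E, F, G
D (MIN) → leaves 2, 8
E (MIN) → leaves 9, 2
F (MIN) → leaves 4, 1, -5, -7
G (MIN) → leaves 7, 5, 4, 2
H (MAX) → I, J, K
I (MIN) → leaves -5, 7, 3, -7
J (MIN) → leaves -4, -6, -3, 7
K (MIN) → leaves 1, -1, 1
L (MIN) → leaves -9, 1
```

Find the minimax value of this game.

D (MIN): min(2, 8) = 2
E (MIN): min(9, 2) = 2
F (MIN): min(4, 1, -5, -7) = -7
G (MIN): min(7, 5, 4, 2) = 2
C (MAX): max(2, 2, -7, 2) = 2
I (MIN): min(-5, 7, 3, -7) = -7
J (MIN): min(-4, -6, -3, 7) = -6
K (MIN): min(1, -1, 1) = -1
H (MAX): max(-7, -6, -1) = -1
B (MIN): min(2, -1) = -1
L (MIN): min(-9, 1) = -9
Root (MAX): max(-1, -9, 9) = 9

9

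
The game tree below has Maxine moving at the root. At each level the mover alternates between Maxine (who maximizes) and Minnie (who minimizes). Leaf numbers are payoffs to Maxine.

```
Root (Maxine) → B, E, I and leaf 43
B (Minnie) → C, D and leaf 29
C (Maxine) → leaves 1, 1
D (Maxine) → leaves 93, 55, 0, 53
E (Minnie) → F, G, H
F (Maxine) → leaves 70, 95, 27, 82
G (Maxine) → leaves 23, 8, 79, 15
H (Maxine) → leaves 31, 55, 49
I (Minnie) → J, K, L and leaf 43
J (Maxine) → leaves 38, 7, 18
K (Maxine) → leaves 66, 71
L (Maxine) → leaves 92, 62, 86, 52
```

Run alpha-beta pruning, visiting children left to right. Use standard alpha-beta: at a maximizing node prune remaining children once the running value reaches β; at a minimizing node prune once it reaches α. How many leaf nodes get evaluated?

C [α=-∞,β=+∞]: v=1
D [α=-∞,β=1]: v=93 after child 1 ≥ β → β-cutoff, skip 3
B [α=-∞,β=+∞]: v=1
F [α=1,β=+∞]: v=95
G [α=1,β=95]: v=79
H [α=1,β=79]: v=55
E [α=1,β=+∞]: v=55
J [α=55,β=+∞]: v=38
I [α=55,β=+∞]: v=38 after child 1 ≤ α → α-cutoff, skip 3
Root [α=-∞,β=+∞]: v=55
Leaves evaluated: 19 of 29.

19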